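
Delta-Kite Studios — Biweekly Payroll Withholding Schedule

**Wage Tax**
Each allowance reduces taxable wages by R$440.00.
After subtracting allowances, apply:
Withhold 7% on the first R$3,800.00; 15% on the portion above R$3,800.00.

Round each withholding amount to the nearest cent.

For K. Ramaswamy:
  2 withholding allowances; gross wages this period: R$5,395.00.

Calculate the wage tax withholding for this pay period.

R$373.25

Wage Tax: taxable = R$5,395.00 − 2×R$440.00 = R$4,515.00
  R$266.00 + 15% × (R$4,515.00 − R$3,800.00) = R$266.00 + 15% × R$715.00 = R$373.25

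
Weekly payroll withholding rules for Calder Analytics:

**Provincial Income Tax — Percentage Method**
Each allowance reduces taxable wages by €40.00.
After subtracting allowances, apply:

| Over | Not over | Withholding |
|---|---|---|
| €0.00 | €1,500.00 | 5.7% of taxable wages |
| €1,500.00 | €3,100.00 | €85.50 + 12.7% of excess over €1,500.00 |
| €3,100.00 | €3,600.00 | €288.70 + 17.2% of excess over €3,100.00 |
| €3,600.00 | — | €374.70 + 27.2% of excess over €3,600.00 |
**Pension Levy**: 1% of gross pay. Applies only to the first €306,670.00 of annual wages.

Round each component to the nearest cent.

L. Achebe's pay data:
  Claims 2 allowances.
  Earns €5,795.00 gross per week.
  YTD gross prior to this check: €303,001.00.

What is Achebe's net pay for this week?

€4,808.33

Provincial Income Tax: taxable = €5,795.00 − 2×€40.00 = €5,715.00
  €374.70 + 27.2% × (€5,715.00 − €3,600.00) = €374.70 + 27.2% × €2,115.00 = €949.98
Pension Levy: cap €306,670.00 − YTD €303,001.00 = €3,669.00 subject; 1% × €3,669.00 = €36.69
Total withheld: €949.98 + €36.69 = €986.67
Net pay: €5,795.00 − €986.67 = €4,808.33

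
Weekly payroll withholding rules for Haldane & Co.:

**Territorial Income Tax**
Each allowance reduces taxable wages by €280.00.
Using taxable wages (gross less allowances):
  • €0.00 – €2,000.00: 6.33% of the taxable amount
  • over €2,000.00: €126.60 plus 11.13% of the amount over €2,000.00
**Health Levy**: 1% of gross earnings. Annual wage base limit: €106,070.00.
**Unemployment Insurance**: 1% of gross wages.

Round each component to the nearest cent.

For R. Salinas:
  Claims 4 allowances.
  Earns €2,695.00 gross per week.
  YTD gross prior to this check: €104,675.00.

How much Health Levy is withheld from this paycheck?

€13.95

Health Levy: cap €106,070.00 − YTD €104,675.00 = €1,395.00 subject; 1% × €1,395.00 = €13.95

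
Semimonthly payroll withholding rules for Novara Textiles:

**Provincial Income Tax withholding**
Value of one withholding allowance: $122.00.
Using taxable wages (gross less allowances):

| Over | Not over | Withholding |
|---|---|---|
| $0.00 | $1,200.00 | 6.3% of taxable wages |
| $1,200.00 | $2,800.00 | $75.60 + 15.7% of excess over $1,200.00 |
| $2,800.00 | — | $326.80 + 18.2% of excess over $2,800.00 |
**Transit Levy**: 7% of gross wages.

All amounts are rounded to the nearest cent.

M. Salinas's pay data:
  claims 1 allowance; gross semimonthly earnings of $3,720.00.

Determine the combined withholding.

Provincial Income Tax: taxable = $3,720.00 − 1×$122.00 = $3,598.00
  $326.80 + 18.2% × ($3,598.00 − $2,800.00) = $326.80 + 18.2% × $798.00 = $472.04
Transit Levy: 7% × $3,720.00 = $260.40
Total: $472.04 + $260.40 = $732.44

$732.44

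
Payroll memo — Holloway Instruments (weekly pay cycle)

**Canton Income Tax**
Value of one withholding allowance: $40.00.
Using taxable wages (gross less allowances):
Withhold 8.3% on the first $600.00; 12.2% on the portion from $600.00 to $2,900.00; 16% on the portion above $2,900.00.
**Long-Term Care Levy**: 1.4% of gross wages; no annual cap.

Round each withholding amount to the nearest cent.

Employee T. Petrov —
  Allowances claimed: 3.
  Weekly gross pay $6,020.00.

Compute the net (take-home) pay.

Canton Income Tax: taxable = $6,020.00 − 3×$40.00 = $5,900.00
  $330.40 + 16% × ($5,900.00 − $2,900.00) = $330.40 + 16% × $3,000.00 = $810.40
Long-Term Care Levy: 1.4% × $6,020.00 = $84.28
Total withheld: $810.40 + $84.28 = $894.68
Net pay: $6,020.00 − $894.68 = $5,125.32

$5,125.32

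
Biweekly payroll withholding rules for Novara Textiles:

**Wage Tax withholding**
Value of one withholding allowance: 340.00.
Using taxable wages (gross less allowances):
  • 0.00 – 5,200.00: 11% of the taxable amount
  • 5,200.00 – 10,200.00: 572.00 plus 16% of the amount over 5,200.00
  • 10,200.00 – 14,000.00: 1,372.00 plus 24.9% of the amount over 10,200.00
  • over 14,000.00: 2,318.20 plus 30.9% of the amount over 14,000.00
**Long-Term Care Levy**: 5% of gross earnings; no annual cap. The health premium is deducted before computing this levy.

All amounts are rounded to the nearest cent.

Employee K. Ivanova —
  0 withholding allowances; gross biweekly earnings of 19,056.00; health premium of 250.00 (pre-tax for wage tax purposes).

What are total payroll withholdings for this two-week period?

4,743.55

Wage Tax: taxable = 19,056.00 − 250.00 = 18,806.00
  2,318.20 + 30.9% × (18,806.00 − 14,000.00) = 2,318.20 + 30.9% × 4,806.00 = 3,803.25
Long-Term Care Levy: 5% × 18,806.00 = 940.30
Total: 3,803.25 + 940.30 = 4,743.55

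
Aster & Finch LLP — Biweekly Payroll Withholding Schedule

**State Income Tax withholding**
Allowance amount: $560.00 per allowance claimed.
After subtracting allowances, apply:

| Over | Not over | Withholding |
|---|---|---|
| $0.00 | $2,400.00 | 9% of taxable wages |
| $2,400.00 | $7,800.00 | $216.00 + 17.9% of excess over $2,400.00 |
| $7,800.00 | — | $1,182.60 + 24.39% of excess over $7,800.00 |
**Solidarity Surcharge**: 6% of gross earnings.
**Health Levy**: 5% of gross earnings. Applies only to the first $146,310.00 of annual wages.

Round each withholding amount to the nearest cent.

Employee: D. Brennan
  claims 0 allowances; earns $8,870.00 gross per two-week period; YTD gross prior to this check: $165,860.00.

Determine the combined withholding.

$1,975.77

State Income Tax: taxable = $8,870.00
  $1,182.60 + 24.39% × ($8,870.00 − $7,800.00) = $1,182.60 + 24.39% × $1,070.00 = $1,443.57
Solidarity Surcharge: 6% × $8,870.00 = $532.20
Health Levy: YTD $165,860.00 ≥ cap $146,310.00 → $0.00
Total: $1,443.57 + $532.20 + $0.00 = $1,975.77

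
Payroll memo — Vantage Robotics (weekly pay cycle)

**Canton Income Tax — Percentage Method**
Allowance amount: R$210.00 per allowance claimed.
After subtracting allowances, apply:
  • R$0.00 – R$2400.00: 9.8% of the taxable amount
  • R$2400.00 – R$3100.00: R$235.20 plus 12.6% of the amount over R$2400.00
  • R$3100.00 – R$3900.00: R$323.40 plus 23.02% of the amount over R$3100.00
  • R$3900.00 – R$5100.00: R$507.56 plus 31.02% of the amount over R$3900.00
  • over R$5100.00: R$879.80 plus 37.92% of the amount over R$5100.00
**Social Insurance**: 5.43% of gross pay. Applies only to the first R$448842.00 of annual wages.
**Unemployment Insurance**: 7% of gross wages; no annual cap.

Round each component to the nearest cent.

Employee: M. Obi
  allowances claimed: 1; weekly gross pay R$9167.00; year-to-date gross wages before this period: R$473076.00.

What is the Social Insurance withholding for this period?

Social Insurance: YTD R$473076.00 ≥ cap R$448842.00 → R$0.00

R$0.00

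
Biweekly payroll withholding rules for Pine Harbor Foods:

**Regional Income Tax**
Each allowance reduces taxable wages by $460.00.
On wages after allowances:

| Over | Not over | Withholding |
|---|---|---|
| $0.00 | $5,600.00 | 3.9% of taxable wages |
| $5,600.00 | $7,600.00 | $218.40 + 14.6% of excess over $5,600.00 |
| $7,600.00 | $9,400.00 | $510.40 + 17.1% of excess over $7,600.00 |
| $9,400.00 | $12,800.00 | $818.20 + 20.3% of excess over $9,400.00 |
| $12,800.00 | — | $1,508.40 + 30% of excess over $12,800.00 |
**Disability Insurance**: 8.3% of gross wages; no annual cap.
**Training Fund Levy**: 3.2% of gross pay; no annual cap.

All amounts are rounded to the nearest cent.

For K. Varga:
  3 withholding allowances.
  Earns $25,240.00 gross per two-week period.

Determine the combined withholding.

$7,729.00

Regional Income Tax: taxable = $25,240.00 − 3×$460.00 = $23,860.00
  $1,508.40 + 30% × ($23,860.00 − $12,800.00) = $1,508.40 + 30% × $11,060.00 = $4,826.40
Disability Insurance: 8.3% × $25,240.00 = $2,094.92
Training Fund Levy: 3.2% × $25,240.00 = $807.68
Total: $4,826.40 + $2,094.92 + $807.68 = $7,729.00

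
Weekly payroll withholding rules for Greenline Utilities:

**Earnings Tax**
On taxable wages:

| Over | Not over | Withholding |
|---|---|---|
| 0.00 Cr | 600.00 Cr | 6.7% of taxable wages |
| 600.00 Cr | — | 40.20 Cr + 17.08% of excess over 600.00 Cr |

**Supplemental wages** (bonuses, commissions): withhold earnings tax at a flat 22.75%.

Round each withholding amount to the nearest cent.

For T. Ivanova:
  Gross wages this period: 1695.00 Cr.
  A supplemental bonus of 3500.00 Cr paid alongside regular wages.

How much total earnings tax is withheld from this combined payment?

1023.48 Cr

Earnings Tax: taxable = 1695.00 Cr
  40.20 Cr + 17.08% × (1695.00 Cr − 600.00 Cr) = 40.20 Cr + 17.08% × 1095.00 Cr = 227.23 Cr
Supplemental (22.75% flat on bonus): 22.75% × 3500.00 Cr = 796.25 Cr
Total earnings tax: 227.23 Cr + 796.25 Cr = 1023.48 Cr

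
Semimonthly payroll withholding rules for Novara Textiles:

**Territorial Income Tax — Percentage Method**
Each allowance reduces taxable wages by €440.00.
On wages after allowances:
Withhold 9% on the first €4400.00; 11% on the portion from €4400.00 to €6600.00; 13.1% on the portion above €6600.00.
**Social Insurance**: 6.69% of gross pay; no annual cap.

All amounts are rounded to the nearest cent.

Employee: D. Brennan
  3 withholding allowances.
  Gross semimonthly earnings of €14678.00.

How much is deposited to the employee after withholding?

€12172.74

Territorial Income Tax: taxable = €14678.00 − 3×€440.00 = €13358.00
  €638.00 + 13.1% × (€13358.00 − €6600.00) = €638.00 + 13.1% × €6758.00 = €1523.30
Social Insurance: 6.69% × €14678.00 = €981.96
Total withheld: €1523.30 + €981.96 = €2505.26
Net pay: €14678.00 − €2505.26 = €12172.74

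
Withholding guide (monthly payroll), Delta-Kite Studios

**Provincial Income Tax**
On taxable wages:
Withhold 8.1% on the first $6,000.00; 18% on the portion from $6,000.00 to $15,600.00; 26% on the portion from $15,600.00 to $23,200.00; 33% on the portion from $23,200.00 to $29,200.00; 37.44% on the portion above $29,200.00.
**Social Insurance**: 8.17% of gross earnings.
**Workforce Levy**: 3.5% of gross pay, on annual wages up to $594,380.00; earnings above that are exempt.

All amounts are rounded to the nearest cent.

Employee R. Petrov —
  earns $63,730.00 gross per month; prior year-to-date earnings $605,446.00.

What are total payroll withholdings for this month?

$24,304.77

Provincial Income Tax: taxable = $63,730.00
  $6,170.00 + 37.44% × ($63,730.00 − $29,200.00) = $6,170.00 + 37.44% × $34,530.00 = $19,098.03
Social Insurance: 8.17% × $63,730.00 = $5,206.74
Workforce Levy: YTD $605,446.00 ≥ cap $594,380.00 → $0.00
Total: $19,098.03 + $5,206.74 + $0.00 = $24,304.77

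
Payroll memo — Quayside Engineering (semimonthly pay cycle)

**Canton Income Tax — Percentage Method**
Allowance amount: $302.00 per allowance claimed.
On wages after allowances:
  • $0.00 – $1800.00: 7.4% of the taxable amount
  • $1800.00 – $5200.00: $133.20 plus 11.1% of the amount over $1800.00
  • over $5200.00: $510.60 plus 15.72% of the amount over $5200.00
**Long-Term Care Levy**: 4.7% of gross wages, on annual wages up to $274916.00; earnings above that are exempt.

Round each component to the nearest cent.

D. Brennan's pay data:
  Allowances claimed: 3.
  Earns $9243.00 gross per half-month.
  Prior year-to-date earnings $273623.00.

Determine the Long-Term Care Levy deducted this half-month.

$60.77

Long-Term Care Levy: cap $274916.00 − YTD $273623.00 = $1293.00 subject; 4.7% × $1293.00 = $60.77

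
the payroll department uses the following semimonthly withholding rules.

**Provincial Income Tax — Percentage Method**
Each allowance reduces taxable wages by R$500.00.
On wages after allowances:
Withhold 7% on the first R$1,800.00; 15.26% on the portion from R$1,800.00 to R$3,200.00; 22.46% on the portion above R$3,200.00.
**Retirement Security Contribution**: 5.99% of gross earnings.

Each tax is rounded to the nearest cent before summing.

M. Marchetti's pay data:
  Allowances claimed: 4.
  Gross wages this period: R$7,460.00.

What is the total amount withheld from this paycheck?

Provincial Income Tax: taxable = R$7,460.00 − 4×R$500.00 = R$5,460.00
  R$339.64 + 22.46% × (R$5,460.00 − R$3,200.00) = R$339.64 + 22.46% × R$2,260.00 = R$847.24
Retirement Security Contribution: 5.99% × R$7,460.00 = R$446.85
Total: R$847.24 + R$446.85 = R$1,294.09

R$1,294.09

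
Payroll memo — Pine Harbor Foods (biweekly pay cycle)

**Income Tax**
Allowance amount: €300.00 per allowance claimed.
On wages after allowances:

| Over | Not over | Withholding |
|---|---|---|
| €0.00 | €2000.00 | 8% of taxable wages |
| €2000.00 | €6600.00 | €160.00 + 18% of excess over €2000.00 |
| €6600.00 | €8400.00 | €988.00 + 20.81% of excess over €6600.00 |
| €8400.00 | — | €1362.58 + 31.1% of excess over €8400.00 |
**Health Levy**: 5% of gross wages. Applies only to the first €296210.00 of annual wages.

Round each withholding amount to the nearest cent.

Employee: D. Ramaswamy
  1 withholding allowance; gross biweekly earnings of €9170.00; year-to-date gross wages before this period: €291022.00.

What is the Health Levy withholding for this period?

€259.40

Health Levy: cap €296210.00 − YTD €291022.00 = €5188.00 subject; 5% × €5188.00 = €259.40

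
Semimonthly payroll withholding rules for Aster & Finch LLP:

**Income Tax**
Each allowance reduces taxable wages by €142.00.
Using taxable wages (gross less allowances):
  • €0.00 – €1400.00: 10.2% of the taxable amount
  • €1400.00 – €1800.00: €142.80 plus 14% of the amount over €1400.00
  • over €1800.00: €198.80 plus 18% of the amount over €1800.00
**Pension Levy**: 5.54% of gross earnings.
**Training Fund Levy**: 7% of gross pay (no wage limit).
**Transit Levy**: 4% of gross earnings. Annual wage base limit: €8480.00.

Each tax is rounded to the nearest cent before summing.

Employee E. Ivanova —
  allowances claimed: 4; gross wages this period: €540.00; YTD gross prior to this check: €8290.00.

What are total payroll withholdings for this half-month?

Income Tax: taxable = €540.00 − 4×€142.00 = €-28.00
  Taxable ≤ 0 → €0.00
Pension Levy: 5.54% × €540.00 = €29.92
Training Fund Levy: 7% × €540.00 = €37.80
Transit Levy: cap €8480.00 − YTD €8290.00 = €190.00 subject; 4% × €190.00 = €7.60
Total: €0.00 + €29.92 + €37.80 + €7.60 = €75.32

€75.32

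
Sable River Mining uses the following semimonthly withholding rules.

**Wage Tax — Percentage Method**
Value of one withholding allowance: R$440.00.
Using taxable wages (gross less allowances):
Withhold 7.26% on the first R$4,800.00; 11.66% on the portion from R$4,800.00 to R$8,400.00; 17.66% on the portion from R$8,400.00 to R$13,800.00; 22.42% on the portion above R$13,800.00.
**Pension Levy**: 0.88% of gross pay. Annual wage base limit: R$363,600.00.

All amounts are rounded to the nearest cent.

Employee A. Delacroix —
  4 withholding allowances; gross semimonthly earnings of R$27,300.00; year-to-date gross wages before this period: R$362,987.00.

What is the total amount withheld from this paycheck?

R$4,359.38

Wage Tax: taxable = R$27,300.00 − 4×R$440.00 = R$25,540.00
  R$1,721.88 + 22.42% × (R$25,540.00 − R$13,800.00) = R$1,721.88 + 22.42% × R$11,740.00 = R$4,353.99
Pension Levy: cap R$363,600.00 − YTD R$362,987.00 = R$613.00 subject; 0.88% × R$613.00 = R$5.39
Total: R$4,353.99 + R$5.39 = R$4,359.38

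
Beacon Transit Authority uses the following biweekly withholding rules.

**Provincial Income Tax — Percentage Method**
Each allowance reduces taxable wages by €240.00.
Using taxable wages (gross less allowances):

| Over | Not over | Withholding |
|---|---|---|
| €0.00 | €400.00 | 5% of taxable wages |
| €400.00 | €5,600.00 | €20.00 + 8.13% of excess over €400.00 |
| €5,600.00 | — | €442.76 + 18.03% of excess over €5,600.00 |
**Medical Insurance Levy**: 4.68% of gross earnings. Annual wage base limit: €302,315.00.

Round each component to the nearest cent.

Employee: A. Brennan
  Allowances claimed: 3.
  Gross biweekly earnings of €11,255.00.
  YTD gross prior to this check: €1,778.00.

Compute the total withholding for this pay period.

Provincial Income Tax: taxable = €11,255.00 − 3×€240.00 = €10,535.00
  €442.76 + 18.03% × (€10,535.00 − €5,600.00) = €442.76 + 18.03% × €4,935.00 = €1,332.54
Medical Insurance Levy: 4.68% × €11,255.00 = €526.73
Total: €1,332.54 + €526.73 = €1,859.27

€1,859.27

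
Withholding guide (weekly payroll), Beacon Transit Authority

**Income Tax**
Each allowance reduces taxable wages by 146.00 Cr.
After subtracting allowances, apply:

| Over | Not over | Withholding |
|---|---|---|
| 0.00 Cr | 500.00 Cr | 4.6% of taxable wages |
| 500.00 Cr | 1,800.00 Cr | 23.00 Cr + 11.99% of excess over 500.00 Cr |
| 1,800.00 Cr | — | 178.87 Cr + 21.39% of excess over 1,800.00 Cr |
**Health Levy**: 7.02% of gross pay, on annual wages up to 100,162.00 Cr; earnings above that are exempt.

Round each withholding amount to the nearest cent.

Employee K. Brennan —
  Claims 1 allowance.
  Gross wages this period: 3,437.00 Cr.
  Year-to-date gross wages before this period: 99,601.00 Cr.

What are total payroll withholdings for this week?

Income Tax: taxable = 3,437.00 Cr − 1×146.00 Cr = 3,291.00 Cr
  178.87 Cr + 21.39% × (3,291.00 Cr − 1,800.00 Cr) = 178.87 Cr + 21.39% × 1,491.00 Cr = 497.79 Cr
Health Levy: cap 100,162.00 Cr − YTD 99,601.00 Cr = 561.00 Cr subject; 7.02% × 561.00 Cr = 39.38 Cr
Total: 497.79 Cr + 39.38 Cr = 537.17 Cr

537.17 Cr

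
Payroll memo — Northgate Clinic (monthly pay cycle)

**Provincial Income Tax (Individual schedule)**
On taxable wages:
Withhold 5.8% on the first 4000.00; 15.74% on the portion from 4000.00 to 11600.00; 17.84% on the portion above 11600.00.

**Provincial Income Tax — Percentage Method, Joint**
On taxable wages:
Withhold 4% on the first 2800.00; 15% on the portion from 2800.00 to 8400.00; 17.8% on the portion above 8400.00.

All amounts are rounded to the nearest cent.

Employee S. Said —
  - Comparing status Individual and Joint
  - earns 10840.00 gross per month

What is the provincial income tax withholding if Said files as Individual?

Provincial Income Tax (Individual): taxable = 10840.00
  232.00 + 15.74% × (10840.00 − 4000.00) = 232.00 + 15.74% × 6840.00 = 1308.62

1308.62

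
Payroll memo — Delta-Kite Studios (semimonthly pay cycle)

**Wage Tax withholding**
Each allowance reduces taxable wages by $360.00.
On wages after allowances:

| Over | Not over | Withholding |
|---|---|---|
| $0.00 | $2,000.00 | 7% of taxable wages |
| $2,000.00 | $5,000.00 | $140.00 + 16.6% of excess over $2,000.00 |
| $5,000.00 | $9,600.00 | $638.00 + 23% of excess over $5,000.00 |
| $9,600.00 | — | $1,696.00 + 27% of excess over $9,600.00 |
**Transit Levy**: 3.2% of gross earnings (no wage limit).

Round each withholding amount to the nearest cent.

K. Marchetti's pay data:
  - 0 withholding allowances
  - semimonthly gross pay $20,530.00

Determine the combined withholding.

$5,304.06

Wage Tax: taxable = $20,530.00
  $1,696.00 + 27% × ($20,530.00 − $9,600.00) = $1,696.00 + 27% × $10,930.00 = $4,647.10
Transit Levy: 3.2% × $20,530.00 = $656.96
Total: $4,647.10 + $656.96 = $5,304.06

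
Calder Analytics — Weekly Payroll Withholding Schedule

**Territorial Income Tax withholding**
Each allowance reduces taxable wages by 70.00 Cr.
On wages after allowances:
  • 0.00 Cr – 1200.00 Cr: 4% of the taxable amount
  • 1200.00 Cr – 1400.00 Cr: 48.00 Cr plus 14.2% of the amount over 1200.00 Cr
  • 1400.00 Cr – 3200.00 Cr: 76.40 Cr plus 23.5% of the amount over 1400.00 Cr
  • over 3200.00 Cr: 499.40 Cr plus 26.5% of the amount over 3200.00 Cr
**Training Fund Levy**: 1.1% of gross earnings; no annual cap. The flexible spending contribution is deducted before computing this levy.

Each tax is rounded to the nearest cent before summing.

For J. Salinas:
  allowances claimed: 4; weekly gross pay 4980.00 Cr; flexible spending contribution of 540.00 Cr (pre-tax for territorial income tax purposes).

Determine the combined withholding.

Territorial Income Tax: taxable = 4980.00 Cr − 540.00 Cr − 4×70.00 Cr = 4160.00 Cr
  499.40 Cr + 26.5% × (4160.00 Cr − 3200.00 Cr) = 499.40 Cr + 26.5% × 960.00 Cr = 753.80 Cr
Training Fund Levy: 1.1% × 4440.00 Cr = 48.84 Cr
Total: 753.80 Cr + 48.84 Cr = 802.64 Cr

802.64 Cr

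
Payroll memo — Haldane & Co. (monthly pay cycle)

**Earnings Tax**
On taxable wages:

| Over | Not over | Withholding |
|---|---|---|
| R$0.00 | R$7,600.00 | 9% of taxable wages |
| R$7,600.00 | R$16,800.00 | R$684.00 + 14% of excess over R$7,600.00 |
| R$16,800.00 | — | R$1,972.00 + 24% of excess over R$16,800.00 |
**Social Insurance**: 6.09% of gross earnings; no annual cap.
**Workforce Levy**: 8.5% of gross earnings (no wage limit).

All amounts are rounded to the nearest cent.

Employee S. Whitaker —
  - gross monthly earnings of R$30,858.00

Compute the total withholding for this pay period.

Earnings Tax: taxable = R$30,858.00
  R$1,972.00 + 24% × (R$30,858.00 − R$16,800.00) = R$1,972.00 + 24% × R$14,058.00 = R$5,345.92
Social Insurance: 6.09% × R$30,858.00 = R$1,879.25
Workforce Levy: 8.5% × R$30,858.00 = R$2,622.93
Total: R$5,345.92 + R$1,879.25 + R$2,622.93 = R$9,848.10

R$9,848.10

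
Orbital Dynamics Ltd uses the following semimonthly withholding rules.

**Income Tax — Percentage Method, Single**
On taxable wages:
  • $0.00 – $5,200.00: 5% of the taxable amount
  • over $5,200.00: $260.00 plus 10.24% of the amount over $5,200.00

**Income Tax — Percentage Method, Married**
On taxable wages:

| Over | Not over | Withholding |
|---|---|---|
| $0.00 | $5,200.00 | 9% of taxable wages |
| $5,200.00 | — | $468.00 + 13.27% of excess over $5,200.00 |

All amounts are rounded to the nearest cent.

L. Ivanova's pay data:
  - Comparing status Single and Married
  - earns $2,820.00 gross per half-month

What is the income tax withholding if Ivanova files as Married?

Income Tax (Married): taxable = $2,820.00
  9% × $2,820.00 = $253.80

$253.80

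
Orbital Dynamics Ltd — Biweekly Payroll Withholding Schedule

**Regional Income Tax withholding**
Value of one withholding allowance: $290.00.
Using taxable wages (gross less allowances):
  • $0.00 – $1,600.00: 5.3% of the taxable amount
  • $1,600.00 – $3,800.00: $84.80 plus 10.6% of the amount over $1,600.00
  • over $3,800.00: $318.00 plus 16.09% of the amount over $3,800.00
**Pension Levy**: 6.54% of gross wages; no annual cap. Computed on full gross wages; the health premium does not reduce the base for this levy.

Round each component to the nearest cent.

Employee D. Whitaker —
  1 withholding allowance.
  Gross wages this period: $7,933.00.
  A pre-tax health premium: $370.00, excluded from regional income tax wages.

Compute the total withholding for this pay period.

Regional Income Tax: taxable = $7,933.00 − $370.00 − 1×$290.00 = $7,273.00
  $318.00 + 16.09% × ($7,273.00 − $3,800.00) = $318.00 + 16.09% × $3,473.00 = $876.81
Pension Levy: 6.54% × $7,933.00 = $518.82
Total: $876.81 + $518.82 = $1,395.63

$1,395.63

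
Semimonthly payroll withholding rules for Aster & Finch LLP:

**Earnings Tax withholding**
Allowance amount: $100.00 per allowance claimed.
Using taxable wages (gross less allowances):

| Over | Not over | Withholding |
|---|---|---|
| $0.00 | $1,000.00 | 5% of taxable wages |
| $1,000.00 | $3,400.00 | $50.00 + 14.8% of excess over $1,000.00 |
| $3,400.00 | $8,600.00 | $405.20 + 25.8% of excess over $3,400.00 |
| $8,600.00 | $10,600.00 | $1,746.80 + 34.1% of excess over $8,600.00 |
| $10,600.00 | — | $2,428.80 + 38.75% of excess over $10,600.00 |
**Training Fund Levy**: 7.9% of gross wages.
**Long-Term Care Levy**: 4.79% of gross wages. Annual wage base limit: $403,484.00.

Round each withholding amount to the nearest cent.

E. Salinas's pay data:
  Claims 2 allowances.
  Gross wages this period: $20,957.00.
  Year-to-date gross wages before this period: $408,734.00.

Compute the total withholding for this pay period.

$8,020.24

Earnings Tax: taxable = $20,957.00 − 2×$100.00 = $20,757.00
  $2,428.80 + 38.75% × ($20,757.00 − $10,600.00) = $2,428.80 + 38.75% × $10,157.00 = $6,364.64
Training Fund Levy: 7.9% × $20,957.00 = $1,655.60
Long-Term Care Levy: YTD $408,734.00 ≥ cap $403,484.00 → $0.00
Total: $6,364.64 + $1,655.60 + $0.00 = $8,020.24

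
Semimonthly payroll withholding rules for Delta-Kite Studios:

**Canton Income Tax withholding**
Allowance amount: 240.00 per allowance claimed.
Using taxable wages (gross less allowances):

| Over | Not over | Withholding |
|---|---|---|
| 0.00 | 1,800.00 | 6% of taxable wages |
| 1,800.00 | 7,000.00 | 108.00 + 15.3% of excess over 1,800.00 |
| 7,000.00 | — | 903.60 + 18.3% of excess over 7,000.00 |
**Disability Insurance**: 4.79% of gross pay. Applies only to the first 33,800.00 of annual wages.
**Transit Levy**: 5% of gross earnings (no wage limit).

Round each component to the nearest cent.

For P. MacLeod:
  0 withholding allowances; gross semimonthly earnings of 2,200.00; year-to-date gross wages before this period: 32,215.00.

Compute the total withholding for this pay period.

355.12

Canton Income Tax: taxable = 2,200.00
  108.00 + 15.3% × (2,200.00 − 1,800.00) = 108.00 + 15.3% × 400.00 = 169.20
Disability Insurance: cap 33,800.00 − YTD 32,215.00 = 1,585.00 subject; 4.79% × 1,585.00 = 75.92
Transit Levy: 5% × 2,200.00 = 110.00
Total: 169.20 + 75.92 + 110.00 = 355.12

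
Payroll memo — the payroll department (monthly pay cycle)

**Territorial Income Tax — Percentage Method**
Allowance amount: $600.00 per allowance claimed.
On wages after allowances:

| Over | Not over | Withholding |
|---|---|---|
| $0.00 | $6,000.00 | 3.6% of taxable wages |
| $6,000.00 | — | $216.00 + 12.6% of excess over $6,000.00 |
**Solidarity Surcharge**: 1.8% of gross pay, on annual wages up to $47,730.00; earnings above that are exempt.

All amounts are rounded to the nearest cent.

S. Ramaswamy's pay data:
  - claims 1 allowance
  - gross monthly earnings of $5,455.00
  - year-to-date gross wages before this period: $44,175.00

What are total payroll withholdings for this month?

$238.77

Territorial Income Tax: taxable = $5,455.00 − 1×$600.00 = $4,855.00
  3.6% × $4,855.00 = $174.78
Solidarity Surcharge: cap $47,730.00 − YTD $44,175.00 = $3,555.00 subject; 1.8% × $3,555.00 = $63.99
Total: $174.78 + $63.99 = $238.77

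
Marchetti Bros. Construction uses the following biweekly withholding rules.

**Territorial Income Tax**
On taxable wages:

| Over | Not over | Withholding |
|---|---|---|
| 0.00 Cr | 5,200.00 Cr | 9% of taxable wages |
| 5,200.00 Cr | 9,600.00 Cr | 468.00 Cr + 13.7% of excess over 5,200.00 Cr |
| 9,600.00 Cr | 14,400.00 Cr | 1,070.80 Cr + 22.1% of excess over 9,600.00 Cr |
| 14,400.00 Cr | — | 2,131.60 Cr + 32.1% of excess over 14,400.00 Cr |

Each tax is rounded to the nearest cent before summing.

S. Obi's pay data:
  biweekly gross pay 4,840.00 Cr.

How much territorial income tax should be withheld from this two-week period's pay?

Territorial Income Tax: taxable = 4,840.00 Cr
  9% × 4,840.00 Cr = 435.60 Cr

435.60 Cr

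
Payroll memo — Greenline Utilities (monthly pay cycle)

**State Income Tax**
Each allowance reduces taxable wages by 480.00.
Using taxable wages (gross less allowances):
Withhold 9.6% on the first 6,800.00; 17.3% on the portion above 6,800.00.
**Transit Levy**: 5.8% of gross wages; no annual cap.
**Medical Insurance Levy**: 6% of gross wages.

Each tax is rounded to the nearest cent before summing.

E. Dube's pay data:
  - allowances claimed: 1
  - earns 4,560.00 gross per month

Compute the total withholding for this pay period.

929.76

State Income Tax: taxable = 4,560.00 − 1×480.00 = 4,080.00
  9.6% × 4,080.00 = 391.68
Transit Levy: 5.8% × 4,560.00 = 264.48
Medical Insurance Levy: 6% × 4,560.00 = 273.60
Total: 391.68 + 264.48 + 273.60 = 929.76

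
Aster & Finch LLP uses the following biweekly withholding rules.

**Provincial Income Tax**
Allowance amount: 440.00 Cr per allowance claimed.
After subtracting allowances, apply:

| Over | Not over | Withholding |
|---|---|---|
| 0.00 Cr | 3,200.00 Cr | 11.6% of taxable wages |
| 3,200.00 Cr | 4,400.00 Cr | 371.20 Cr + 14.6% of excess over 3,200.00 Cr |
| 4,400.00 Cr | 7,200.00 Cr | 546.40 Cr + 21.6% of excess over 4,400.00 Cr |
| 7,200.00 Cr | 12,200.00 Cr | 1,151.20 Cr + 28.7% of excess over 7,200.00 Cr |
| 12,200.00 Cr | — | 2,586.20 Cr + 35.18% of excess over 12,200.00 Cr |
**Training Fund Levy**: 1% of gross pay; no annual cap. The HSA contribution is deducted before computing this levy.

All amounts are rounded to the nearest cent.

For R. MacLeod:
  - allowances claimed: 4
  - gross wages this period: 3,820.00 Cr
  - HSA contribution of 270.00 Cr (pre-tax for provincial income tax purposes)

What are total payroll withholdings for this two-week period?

Provincial Income Tax: taxable = 3,820.00 Cr − 270.00 Cr − 4×440.00 Cr = 1,790.00 Cr
  11.6% × 1,790.00 Cr = 207.64 Cr
Training Fund Levy: 1% × 3,550.00 Cr = 35.50 Cr
Total: 207.64 Cr + 35.50 Cr = 243.14 Cr

243.14 Cr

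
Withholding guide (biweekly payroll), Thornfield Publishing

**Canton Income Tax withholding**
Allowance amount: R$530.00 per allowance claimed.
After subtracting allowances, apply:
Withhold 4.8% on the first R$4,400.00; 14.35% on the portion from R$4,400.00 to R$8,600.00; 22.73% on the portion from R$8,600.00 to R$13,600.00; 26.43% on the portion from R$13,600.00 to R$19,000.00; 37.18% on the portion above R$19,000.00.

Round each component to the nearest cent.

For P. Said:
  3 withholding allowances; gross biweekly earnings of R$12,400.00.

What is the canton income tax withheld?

Canton Income Tax: taxable = R$12,400.00 − 3×R$530.00 = R$10,810.00
  R$813.90 + 22.73% × (R$10,810.00 − R$8,600.00) = R$813.90 + 22.73% × R$2,210.00 = R$1,316.23

R$1,316.23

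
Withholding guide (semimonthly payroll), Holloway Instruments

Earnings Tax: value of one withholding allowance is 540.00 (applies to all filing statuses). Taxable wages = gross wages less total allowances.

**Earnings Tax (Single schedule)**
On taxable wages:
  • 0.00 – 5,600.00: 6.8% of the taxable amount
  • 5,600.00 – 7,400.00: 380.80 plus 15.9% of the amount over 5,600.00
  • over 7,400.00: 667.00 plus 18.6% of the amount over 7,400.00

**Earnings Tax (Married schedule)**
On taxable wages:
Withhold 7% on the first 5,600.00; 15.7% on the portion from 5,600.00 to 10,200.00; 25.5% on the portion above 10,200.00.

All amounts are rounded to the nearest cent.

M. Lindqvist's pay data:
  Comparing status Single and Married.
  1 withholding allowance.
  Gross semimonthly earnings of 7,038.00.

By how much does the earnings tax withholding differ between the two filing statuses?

9.41

Earnings Tax (Single): taxable = 7,038.00 − 1×540.00 = 6,498.00
  380.80 + 15.9% × (6,498.00 − 5,600.00) = 380.80 + 15.9% × 898.00 = 523.58
Earnings Tax (Married): taxable = 7,038.00 − 1×540.00 = 6,498.00
  392.00 + 15.7% × (6,498.00 − 5,600.00) = 392.00 + 15.7% × 898.00 = 532.99
Difference: |523.58 − 532.99| = 9.41 (higher under Married)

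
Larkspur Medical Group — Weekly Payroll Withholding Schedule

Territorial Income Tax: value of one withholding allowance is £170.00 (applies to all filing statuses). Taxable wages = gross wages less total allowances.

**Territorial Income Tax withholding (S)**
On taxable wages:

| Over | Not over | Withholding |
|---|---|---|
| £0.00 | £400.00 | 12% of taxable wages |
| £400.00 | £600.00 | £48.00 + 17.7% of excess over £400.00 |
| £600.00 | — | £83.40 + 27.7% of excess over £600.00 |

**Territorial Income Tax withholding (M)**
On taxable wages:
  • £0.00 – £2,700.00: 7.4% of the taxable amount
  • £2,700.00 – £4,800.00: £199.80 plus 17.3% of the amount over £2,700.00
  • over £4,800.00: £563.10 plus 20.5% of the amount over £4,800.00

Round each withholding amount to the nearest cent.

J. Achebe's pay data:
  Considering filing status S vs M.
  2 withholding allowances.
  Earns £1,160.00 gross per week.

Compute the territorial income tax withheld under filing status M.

Territorial Income Tax (M): taxable = £1,160.00 − 2×£170.00 = £820.00
  7.4% × £820.00 = £60.68

£60.68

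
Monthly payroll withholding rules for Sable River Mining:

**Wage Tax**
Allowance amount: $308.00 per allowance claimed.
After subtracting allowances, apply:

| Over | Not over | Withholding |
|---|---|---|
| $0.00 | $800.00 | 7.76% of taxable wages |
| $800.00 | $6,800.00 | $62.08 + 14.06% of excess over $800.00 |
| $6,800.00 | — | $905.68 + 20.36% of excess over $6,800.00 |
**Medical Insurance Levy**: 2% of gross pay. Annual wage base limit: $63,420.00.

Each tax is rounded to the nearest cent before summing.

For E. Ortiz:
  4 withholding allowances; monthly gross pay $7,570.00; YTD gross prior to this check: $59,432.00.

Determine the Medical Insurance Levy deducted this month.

$79.76

Medical Insurance Levy: cap $63,420.00 − YTD $59,432.00 = $3,988.00 subject; 2% × $3,988.00 = $79.76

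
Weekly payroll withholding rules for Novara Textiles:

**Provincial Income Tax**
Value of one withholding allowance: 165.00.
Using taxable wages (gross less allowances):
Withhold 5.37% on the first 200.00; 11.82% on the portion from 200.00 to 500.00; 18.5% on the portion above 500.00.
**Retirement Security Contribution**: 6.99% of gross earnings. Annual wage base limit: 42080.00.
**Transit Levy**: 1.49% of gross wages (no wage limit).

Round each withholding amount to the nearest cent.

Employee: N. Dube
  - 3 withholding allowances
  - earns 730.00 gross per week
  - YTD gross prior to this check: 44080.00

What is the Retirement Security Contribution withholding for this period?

0.00

Retirement Security Contribution: YTD 44080.00 ≥ cap 42080.00 → 0.00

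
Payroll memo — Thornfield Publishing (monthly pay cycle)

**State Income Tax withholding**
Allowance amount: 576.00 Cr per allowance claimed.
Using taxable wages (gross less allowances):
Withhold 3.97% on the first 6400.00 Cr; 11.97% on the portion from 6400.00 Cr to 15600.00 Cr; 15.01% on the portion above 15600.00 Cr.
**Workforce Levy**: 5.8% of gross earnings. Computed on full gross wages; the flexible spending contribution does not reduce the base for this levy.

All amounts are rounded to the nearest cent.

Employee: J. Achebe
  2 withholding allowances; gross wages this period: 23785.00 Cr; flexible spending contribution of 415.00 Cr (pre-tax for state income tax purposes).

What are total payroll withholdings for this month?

3728.21 Cr

State Income Tax: taxable = 23785.00 Cr − 415.00 Cr − 2×576.00 Cr = 22218.00 Cr
  1355.32 Cr + 15.01% × (22218.00 Cr − 15600.00 Cr) = 1355.32 Cr + 15.01% × 6618.00 Cr = 2348.68 Cr
Workforce Levy: 5.8% × 23785.00 Cr = 1379.53 Cr
Total: 2348.68 Cr + 1379.53 Cr = 3728.21 Cr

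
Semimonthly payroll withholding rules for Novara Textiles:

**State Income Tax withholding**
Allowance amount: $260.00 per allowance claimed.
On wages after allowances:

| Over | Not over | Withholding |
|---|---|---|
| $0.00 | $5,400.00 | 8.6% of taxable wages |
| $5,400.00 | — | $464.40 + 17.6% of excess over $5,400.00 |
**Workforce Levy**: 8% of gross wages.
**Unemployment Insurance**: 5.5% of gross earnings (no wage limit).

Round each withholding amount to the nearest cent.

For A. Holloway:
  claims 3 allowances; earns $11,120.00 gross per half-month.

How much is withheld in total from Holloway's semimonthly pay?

$2,835.04

State Income Tax: taxable = $11,120.00 − 3×$260.00 = $10,340.00
  $464.40 + 17.6% × ($10,340.00 − $5,400.00) = $464.40 + 17.6% × $4,940.00 = $1,333.84
Workforce Levy: 8% × $11,120.00 = $889.60
Unemployment Insurance: 5.5% × $11,120.00 = $611.60
Total: $1,333.84 + $889.60 + $611.60 = $2,835.04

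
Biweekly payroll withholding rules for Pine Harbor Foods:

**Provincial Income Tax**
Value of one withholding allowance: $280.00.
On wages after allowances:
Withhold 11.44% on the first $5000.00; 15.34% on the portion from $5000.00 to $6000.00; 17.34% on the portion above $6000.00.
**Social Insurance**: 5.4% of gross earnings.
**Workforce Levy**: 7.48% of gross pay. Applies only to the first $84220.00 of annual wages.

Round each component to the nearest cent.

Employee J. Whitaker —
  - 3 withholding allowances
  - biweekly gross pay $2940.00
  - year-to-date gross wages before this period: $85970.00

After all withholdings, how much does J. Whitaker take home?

$2541.00

Provincial Income Tax: taxable = $2940.00 − 3×$280.00 = $2100.00
  11.44% × $2100.00 = $240.24
Social Insurance: 5.4% × $2940.00 = $158.76
Workforce Levy: YTD $85970.00 ≥ cap $84220.00 → $0.00
Total withheld: $240.24 + $158.76 + $0.00 = $399.00
Net pay: $2940.00 − $399.00 = $2541.00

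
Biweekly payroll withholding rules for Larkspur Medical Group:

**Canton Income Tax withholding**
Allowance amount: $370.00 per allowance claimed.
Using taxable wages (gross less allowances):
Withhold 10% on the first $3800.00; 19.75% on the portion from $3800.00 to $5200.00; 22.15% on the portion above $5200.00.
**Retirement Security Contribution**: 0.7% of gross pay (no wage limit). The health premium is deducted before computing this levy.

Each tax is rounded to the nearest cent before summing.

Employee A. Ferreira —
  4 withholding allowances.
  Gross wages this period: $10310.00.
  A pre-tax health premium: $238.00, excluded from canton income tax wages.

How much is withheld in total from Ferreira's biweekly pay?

$1478.33

Canton Income Tax: taxable = $10310.00 − $238.00 − 4×$370.00 = $8592.00
  $656.50 + 22.15% × ($8592.00 − $5200.00) = $656.50 + 22.15% × $3392.00 = $1407.83
Retirement Security Contribution: 0.7% × $10072.00 = $70.50
Total: $1407.83 + $70.50 = $1478.33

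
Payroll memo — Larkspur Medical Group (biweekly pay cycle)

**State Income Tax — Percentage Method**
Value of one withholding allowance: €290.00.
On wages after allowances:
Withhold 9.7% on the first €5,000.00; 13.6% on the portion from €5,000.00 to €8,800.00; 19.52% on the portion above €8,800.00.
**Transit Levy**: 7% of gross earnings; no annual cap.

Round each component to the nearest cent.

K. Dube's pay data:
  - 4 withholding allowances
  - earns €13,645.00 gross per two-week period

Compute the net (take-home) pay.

€10,968.74

State Income Tax: taxable = €13,645.00 − 4×€290.00 = €12,485.00
  €1,001.80 + 19.52% × (€12,485.00 − €8,800.00) = €1,001.80 + 19.52% × €3,685.00 = €1,721.11
Transit Levy: 7% × €13,645.00 = €955.15
Total withheld: €1,721.11 + €955.15 = €2,676.26
Net pay: €13,645.00 − €2,676.26 = €10,968.74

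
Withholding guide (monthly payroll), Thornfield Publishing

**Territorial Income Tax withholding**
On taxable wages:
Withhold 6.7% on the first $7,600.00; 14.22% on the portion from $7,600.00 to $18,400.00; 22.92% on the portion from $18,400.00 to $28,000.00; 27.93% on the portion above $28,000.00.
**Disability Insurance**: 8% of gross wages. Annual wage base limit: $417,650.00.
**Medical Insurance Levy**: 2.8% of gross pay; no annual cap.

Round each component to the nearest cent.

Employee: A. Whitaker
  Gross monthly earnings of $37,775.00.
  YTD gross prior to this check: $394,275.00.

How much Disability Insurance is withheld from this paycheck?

$1,870.00

Disability Insurance: cap $417,650.00 − YTD $394,275.00 = $23,375.00 subject; 8% × $23,375.00 = $1,870.00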